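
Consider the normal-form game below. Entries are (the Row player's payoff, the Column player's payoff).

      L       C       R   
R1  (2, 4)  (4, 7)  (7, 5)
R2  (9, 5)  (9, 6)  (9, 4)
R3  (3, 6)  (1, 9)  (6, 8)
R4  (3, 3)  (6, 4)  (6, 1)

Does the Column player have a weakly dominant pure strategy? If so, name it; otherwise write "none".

C vs L: R1: 7>4, R2: 6>5, R3: 9>6, R4: 4>3.
C vs R: R1: 7>5, R2: 6>4, R3: 9>8, R4: 4>1.
C is at least as good as every other strategy against every opponent action, so it is weakly dominant.

C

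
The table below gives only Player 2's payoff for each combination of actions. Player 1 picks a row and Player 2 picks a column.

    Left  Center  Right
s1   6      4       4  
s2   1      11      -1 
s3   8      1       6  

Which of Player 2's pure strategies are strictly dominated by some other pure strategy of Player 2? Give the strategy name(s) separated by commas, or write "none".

Right

Left: no other strategy beats it everywhere (Center at s1 (6>4); Right at s1 (6>4)).
Center: no other strategy beats it everywhere (Left at s2 (11>1); Right at s1 (4=4)).
Right: dominated, since Left does at least as well everywhere (s1: 6>4, s2: 1>-1, s3: 8>6).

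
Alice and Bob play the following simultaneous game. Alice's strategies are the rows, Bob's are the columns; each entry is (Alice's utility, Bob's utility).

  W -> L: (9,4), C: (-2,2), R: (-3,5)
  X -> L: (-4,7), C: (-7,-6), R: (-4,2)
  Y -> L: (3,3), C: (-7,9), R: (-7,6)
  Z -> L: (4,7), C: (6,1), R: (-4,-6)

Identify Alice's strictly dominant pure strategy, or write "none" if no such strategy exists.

none

W fails to dominate Z at C (-2<6).
X fails to dominate W at L (-4<9).
Y fails to dominate W at L (3<9).
Z fails to dominate W at L (4<9).
No single strategy dominates all the others.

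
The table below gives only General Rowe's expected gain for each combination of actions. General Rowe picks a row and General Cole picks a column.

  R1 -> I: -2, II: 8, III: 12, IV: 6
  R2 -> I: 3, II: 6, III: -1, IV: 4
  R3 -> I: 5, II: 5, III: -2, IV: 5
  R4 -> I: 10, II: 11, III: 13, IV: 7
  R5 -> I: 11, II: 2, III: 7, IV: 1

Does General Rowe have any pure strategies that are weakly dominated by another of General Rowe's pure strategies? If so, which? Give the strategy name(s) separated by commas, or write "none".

R1 is weakly dominated by R4 (I: 10>-2, II: 11>8, III: 13>12, IV: 7>6).
R2 is weakly dominated by R4 (I: 10>3, II: 11>6, III: 13>-1, IV: 7>4).
R3: dominated, since R4 does at least as well everywhere (I: 10>5, II: 11>5, III: 13>-2, IV: 7>5).
Nothing dominates R4: R1 at I (10>-2); R2 at I (10>3); R3 at I (10>5); R5 at II (11>2).
R5: no other strategy beats it everywhere (R1 at I (11>-2); R2 at I (11>3); R3 at I (11>5); R4 at I (11>10)).

R1, R2, R3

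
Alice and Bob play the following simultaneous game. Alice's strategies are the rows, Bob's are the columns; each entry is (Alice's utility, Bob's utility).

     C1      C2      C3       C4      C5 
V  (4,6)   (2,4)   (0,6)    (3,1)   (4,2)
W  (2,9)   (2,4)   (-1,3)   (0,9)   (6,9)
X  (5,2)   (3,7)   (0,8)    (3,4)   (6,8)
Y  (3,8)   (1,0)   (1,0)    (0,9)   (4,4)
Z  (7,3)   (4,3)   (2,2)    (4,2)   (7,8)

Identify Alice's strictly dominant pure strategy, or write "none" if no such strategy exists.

Z

Z vs V: C1: 7>4, C2: 4>2, C3: 2>0, C4: 4>3, C5: 7>4.
Z vs W: C1: 7>2, C2: 4>2, C3: 2>-1, C4: 4>0, C5: 7>6.
Z vs X: C1: 7>5, C2: 4>3, C3: 2>0, C4: 4>3, C5: 7>6.
Z vs Y: C1: 7>3, C2: 4>1, C3: 2>1, C4: 4>0, C5: 7>4.
Z strictly beats every other strategy against every opponent action, so it is strictly dominant.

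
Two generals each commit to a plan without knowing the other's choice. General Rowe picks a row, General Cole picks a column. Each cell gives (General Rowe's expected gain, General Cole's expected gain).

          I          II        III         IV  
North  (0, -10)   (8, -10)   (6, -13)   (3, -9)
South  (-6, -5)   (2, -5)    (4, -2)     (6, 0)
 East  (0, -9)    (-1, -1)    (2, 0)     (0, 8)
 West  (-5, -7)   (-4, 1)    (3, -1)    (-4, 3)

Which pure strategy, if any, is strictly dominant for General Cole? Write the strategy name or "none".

IV vs I: North: -9>-10, South: 0>-5, East: 8>-9, West: 3>-7.
IV vs II: North: -9>-10, South: 0>-5, East: 8>-1, West: 3>1.
IV vs III: North: -9>-13, South: 0>-2, East: 8>0, West: 3>-1.
IV strictly beats every other strategy against every opponent action, so it is strictly dominant.

IV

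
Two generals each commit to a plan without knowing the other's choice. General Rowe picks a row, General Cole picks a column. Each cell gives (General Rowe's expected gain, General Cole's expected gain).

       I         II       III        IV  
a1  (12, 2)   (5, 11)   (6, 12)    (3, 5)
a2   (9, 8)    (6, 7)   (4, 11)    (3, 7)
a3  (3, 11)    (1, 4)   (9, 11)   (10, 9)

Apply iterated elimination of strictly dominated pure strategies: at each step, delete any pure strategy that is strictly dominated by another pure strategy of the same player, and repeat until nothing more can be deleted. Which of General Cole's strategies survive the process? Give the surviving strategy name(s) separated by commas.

I, III

General Cole's strategy II is strictly dominated by III (a1: 12>11, a2: 11>7, a3: 11>4) and is removed.
General Cole's strategy IV is strictly dominated by III (a1: 12>5, a2: 11>7, a3: 11>9) and is removed.
General Rowe's strategy a2 is strictly dominated by a1 (I: 12>9, III: 6>4) and is removed.
Among the remaining strategies, none is strictly dominated by another pure strategy of the same player, so the elimination stops.
Surviving strategies — General Rowe: {a1, a3}; General Cole: {I, III}.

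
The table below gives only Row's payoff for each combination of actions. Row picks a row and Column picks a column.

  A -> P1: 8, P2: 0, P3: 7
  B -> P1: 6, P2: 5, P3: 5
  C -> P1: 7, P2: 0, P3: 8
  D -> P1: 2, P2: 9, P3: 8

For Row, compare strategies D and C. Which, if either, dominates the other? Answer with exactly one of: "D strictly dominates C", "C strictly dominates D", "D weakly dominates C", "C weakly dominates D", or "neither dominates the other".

neither dominates the other

Compare D to C across every action of Column: P1: 2<7, P2: 9>0, P3: 8=8.
D does better at P2 but worse at P1; neither strategy dominates the other.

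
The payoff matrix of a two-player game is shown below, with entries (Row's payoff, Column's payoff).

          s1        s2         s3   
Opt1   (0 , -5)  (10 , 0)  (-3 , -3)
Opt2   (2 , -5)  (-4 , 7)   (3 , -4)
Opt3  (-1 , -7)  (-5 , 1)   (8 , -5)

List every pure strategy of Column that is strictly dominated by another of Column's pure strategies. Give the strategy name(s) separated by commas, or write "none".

s1, s3

s1: dominated, since s2 does at least as well everywhere (Opt1: 0>-5, Opt2: 7>-5, Opt3: 1>-7).
s2 is not dominated — it holds its own against s1 at Opt1 (0>-5); s3 at Opt1 (0>-3).
s3 is strictly dominated by s2 (Opt1: 0>-3, Opt2: 7>-4, Opt3: 1>-5).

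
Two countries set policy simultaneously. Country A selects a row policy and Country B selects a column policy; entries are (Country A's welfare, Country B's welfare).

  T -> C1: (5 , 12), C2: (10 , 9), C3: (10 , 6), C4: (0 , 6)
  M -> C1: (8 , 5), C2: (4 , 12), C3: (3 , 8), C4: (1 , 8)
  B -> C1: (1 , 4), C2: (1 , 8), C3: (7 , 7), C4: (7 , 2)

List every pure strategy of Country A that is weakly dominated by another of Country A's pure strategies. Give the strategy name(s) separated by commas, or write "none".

T: no other strategy beats it everywhere (M at C2 (10>4); B at C1 (5>1)).
Nothing dominates M: T at C1 (8>5); B at C1 (8>1).
Nothing dominates B: T at C4 (7>0); M at C3 (7>3).

none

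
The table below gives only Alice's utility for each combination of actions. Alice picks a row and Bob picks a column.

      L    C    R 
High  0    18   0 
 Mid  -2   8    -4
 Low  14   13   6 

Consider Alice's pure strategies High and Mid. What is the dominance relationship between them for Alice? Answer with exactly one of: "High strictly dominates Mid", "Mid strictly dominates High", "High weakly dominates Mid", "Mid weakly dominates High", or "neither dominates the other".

High strictly dominates Mid

High's payoffs vs Mid's, by Bob's action — L: 0>-2, C: 18>8, R: 0>-4.
High gives a strictly higher payoff against each opponent action, so High strictly dominates Mid.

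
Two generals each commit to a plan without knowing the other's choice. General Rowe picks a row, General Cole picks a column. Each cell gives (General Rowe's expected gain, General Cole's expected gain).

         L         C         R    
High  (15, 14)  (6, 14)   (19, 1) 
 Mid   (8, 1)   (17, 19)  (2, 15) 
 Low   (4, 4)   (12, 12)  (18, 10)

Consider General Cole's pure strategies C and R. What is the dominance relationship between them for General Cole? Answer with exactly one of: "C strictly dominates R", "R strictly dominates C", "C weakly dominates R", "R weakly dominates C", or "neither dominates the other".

Compare C to R across every action of General Rowe: High: 14>1, Mid: 19>15, Low: 12>10.
Every comparison favours C, so C strictly dominates R.

C strictly dominates R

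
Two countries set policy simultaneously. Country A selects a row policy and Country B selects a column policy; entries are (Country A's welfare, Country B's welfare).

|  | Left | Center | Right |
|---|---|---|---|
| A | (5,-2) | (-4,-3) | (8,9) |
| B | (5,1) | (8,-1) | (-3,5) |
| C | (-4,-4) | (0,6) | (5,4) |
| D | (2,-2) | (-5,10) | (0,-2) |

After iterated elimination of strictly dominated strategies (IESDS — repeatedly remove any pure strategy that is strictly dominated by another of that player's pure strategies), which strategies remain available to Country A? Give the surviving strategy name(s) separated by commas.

For Country A, A strictly dominates D on the remaining columns (Left: 5>2, Center: -4>-5, Right: 8>0); eliminate D.
For Country B, Right strictly dominates Left on the remaining rows (A: 9>-2, B: 5>1, C: 4>-4); eliminate Left.
Among the remaining strategies, none is strictly dominated by another pure strategy of the same player, so the elimination stops.
Surviving strategies — Country A: {A, B, C}; Country B: {Center, Right}.

A, B, C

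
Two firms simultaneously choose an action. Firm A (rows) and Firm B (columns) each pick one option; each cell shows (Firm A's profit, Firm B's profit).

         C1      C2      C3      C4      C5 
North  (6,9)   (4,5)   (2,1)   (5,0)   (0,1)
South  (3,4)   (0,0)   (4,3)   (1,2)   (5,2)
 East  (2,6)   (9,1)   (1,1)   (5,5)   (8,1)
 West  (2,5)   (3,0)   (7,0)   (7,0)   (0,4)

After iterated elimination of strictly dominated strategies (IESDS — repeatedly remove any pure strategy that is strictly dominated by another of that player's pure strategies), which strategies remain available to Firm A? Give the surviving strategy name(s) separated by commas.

North

Column C2 is eliminated: C1 beats it against every remaining row (North: 9>5, South: 4>0, East: 6>1, West: 5>0).
For Firm B, C1 strictly dominates C3 on the remaining rows (North: 9>1, South: 4>3, East: 6>1, West: 5>0); eliminate C3.
For Firm B, C1 strictly dominates C4 on the remaining rows (North: 9>0, South: 4>2, East: 6>5, West: 5>0); eliminate C4.
Firm A's strategy West is strictly dominated by South (C1: 3>2, C5: 5>0) and is removed.
Firm B's strategy C5 is strictly dominated by C1 (North: 9>1, South: 4>2, East: 6>1) and is removed.
For Firm A, North strictly dominates South on the remaining columns (C1: 6>3); eliminate South.
Firm A's strategy East is strictly dominated by North (C1: 6>2) and is removed.
Among the remaining strategies, none is strictly dominated by another pure strategy of the same player, so the elimination stops.
Surviving strategies — Firm A: {North}; Firm B: {C1}.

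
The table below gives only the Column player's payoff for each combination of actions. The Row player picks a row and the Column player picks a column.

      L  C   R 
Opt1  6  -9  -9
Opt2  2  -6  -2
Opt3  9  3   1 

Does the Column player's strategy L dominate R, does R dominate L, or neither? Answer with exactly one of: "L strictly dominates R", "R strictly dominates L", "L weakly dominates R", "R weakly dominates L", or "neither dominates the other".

L's payoffs vs R's, by the Row player's action — Opt1: 6>-9, Opt2: 2>-2, Opt3: 9>1.
Every comparison favours L, so L strictly dominates R.

L strictly dominates R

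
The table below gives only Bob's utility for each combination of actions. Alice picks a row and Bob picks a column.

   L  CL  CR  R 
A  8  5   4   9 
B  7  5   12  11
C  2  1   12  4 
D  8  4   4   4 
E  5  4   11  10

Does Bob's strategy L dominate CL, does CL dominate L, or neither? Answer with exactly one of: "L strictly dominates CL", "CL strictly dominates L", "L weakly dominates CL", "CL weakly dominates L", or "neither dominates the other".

Compare L to CL across each opponent action: A: 8>5, B: 7>5, C: 2>1, D: 8>4, E: 5>4.
Every comparison favours L, so L strictly dominates CL.

L strictly dominates CL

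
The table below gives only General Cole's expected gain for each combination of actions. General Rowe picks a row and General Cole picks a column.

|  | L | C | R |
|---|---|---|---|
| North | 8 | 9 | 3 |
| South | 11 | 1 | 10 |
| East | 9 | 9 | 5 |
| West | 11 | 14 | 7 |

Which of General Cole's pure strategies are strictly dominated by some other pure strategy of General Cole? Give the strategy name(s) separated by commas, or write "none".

R

L is not dominated — it holds its own against C at South (11>1); R at North (8>3).
C: no other strategy beats it everywhere (L at North (9>8); R at North (9>3)).
L strictly dominates R — North: 8>3, South: 11>10, East: 9>5, West: 11>7.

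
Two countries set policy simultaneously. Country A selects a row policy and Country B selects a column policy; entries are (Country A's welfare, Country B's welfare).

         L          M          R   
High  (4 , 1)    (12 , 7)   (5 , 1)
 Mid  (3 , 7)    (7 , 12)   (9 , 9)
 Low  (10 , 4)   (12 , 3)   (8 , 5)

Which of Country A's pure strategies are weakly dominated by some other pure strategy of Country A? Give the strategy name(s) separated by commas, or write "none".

High is weakly dominated by Low (L: 10>4, M: 12=12, R: 8>5).
Mid: no other strategy beats it everywhere (High at R (9>5); Low at R (9>8)).
Low is not dominated — it holds its own against High at L (10>4); Mid at L (10>3).

High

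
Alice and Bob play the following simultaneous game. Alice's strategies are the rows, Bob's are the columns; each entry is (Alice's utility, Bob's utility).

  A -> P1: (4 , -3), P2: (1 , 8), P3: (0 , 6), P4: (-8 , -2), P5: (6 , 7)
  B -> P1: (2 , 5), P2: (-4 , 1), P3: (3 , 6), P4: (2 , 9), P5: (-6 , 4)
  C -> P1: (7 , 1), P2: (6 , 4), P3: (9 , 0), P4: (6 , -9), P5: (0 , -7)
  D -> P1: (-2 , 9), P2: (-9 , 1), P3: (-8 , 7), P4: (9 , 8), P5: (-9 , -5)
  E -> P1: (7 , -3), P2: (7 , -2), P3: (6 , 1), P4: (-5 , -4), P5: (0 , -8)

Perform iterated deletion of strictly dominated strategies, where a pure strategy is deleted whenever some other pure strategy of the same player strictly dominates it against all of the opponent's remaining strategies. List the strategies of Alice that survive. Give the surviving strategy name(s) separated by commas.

Row B is eliminated: C beats it against every remaining column (P1: 7>2, P2: 6>-4, P3: 9>3, P4: 6>2, P5: 0>-6).
Column P5 is eliminated: P2 beats it against every remaining row (A: 8>7, C: 4>-7, D: 1>-5, E: -2>-8).
For Alice, C strictly dominates A on the remaining columns (P1: 7>4, P2: 6>1, P3: 9>0, P4: 6>-8); eliminate A.
For Bob, P1 strictly dominates P4 on the remaining rows (C: 1>-9, D: 9>8, E: -3>-4); eliminate P4.
Row D is eliminated: C beats it against every remaining column (P1: 7>-2, P2: 6>-9, P3: 9>-8).
Column P1 is eliminated: P2 beats it against every remaining row (C: 4>1, E: -2>-3).
Among the remaining strategies, none is strictly dominated by another pure strategy of the same player, so the elimination stops.
Surviving strategies — Alice: {C, E}; Bob: {P2, P3}.

C, E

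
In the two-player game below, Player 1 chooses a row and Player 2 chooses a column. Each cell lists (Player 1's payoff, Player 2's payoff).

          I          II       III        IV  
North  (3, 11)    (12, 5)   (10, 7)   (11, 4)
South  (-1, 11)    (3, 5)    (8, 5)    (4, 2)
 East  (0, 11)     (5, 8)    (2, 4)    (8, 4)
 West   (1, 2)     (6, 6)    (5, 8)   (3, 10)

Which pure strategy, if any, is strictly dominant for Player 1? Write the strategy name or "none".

North vs South: I: 3>-1, II: 12>3, III: 10>8, IV: 11>4.
North vs East: I: 3>0, II: 12>5, III: 10>2, IV: 11>8.
North vs West: I: 3>1, II: 12>6, III: 10>5, IV: 11>3.
North strictly beats every other strategy against every opponent action, so it is strictly dominant.

North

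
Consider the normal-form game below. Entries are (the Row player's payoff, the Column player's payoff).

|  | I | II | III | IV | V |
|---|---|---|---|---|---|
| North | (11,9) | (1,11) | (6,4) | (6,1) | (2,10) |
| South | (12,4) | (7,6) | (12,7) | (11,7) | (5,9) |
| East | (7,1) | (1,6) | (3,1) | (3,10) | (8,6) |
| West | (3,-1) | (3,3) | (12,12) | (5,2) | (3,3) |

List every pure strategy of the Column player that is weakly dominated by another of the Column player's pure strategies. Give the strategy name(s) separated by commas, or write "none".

I

II weakly dominates I — North: 11>9, South: 6>4, East: 6>1, West: 3>-1.
Nothing dominates II: I at North (11>9); III at North (11>4); IV at North (11>1); V at North (11>10).
Nothing dominates III: I at South (7>4); II at South (7>6); IV at North (4>1); V at West (12>3).
Nothing dominates IV: I at South (7>4); II at South (7>6); III at East (10>1); V at East (10>6).
V: no other strategy beats it everywhere (I at North (10>9); II at South (9>6); III at North (10>4); IV at North (10>1)).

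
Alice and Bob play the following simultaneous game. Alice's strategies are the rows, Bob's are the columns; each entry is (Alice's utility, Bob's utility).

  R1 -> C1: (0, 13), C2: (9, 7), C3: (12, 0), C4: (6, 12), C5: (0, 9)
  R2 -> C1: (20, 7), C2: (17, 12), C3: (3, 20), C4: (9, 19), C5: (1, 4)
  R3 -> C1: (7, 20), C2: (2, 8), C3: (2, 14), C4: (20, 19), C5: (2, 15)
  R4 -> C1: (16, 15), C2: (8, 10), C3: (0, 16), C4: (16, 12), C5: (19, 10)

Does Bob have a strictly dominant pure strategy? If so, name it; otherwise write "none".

C1 fails to dominate C2 at R2 (7<12).
C2 fails to dominate C1 at R1 (7<13).
C3 fails to dominate C1 at R1 (0<13).
C4 fails to dominate C1 at R1 (12<13).
C5 fails to dominate C1 at R1 (9<13).
No single strategy dominates all the others.

none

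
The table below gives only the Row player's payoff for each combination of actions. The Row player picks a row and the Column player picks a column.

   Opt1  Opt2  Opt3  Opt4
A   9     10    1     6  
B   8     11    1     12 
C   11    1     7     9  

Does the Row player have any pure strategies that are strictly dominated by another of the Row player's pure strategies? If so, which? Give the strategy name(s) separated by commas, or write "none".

A: no other strategy beats it everywhere (B at Opt1 (9>8); C at Opt2 (10>1)).
Nothing dominates B: A at Opt2 (11>10); C at Opt2 (11>1).
C is not dominated — it holds its own against A at Opt1 (11>9); B at Opt1 (11>8).

none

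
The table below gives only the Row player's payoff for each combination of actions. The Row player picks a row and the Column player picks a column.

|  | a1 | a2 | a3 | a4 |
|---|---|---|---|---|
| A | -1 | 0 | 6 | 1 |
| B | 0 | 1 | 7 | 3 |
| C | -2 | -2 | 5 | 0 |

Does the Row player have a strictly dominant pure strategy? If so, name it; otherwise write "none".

B

B vs A: a1: 0>-1, a2: 1>0, a3: 7>6, a4: 3>1.
B vs C: a1: 0>-2, a2: 1>-2, a3: 7>5, a4: 3>0.
B strictly beats every other strategy against every opponent action, so it is strictly dominant.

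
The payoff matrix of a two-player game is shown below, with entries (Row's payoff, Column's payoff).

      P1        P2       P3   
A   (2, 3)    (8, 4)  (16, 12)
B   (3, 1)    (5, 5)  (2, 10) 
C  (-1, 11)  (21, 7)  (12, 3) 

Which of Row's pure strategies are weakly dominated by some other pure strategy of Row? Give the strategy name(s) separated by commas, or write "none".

Nothing dominates A: B at P2 (8>5); C at P1 (2>-1).
B is not dominated — it holds its own against A at P1 (3>2); C at P1 (3>-1).
Nothing dominates C: A at P2 (21>8); B at P2 (21>5).

none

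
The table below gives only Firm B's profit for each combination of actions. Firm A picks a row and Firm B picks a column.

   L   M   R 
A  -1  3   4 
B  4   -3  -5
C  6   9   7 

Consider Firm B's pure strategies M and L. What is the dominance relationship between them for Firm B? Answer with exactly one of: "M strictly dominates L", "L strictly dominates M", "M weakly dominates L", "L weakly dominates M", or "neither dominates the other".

Compare M to L across every action of Firm A: A: 3>-1, B: -3<4, C: 9>6.
M does better at A, C but worse at B; neither strategy dominates the other.

neither dominates the other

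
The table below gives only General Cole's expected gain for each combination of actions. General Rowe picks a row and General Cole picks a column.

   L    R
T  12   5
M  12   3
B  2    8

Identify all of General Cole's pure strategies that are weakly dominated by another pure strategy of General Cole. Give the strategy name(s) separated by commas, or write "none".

none

Nothing dominates L: R at T (12>5).
Nothing dominates R: L at B (8>2).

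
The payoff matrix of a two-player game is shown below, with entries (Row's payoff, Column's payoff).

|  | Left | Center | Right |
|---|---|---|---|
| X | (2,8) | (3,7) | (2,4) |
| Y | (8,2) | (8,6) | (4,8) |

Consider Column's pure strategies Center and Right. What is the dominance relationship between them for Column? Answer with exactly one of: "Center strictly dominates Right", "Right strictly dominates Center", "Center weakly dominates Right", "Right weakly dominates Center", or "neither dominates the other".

Compare Center to Right across each opponent action: X: 7>4, Y: 6<8.
Center does better at X but worse at Y; neither strategy dominates the other.

neither dominates the other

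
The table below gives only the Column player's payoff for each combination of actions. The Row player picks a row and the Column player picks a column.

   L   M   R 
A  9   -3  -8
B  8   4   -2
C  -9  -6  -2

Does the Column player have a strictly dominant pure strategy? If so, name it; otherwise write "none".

none

L fails to dominate M at C (-9<-6).
M fails to dominate L at A (-3<9).
R fails to dominate L at A (-8<9).
No single strategy dominates all the others.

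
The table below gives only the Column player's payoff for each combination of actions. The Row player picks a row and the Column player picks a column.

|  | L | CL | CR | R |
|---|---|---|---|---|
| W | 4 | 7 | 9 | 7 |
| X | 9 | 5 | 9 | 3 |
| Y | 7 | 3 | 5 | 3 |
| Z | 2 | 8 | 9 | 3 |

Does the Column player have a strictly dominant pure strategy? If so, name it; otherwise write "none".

L fails to dominate CL at W (4<7).
CL fails to dominate L at X (5<9).
CR fails to dominate L at X (9=9).
R fails to dominate L at X (3<9).
No single strategy dominates all the others.

none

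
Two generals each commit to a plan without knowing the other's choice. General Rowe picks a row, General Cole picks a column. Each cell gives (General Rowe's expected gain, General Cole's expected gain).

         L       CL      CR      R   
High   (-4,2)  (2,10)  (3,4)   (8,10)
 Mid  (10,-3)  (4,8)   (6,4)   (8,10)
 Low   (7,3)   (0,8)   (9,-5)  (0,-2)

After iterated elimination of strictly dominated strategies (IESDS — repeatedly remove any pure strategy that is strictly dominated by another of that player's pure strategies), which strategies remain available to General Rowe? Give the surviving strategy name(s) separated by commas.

High, Mid

General Cole's strategy L is strictly dominated by CL (High: 10>2, Mid: 8>-3, Low: 8>3) and is removed.
For General Cole, CL strictly dominates CR on the remaining rows (High: 10>4, Mid: 8>4, Low: 8>-5); eliminate CR.
Row Low is eliminated: High beats it against every remaining column (CL: 2>0, R: 8>0).
Among the remaining strategies, none is strictly dominated by another pure strategy of the same player, so the elimination stops.
Surviving strategies — General Rowe: {High, Mid}; General Cole: {CL, R}.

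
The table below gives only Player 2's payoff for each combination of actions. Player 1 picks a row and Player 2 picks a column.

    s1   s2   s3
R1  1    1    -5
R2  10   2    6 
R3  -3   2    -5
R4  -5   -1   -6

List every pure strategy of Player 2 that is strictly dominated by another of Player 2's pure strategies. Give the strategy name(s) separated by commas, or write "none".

s3

s1 is not dominated — it holds its own against s2 at R1 (1=1); s3 at R1 (1>-5).
s2: no other strategy beats it everywhere (s1 at R1 (1=1); s3 at R1 (1>-5)).
s3 is strictly dominated by s1 (R1: 1>-5, R2: 10>6, R3: -3>-5, R4: -5>-6).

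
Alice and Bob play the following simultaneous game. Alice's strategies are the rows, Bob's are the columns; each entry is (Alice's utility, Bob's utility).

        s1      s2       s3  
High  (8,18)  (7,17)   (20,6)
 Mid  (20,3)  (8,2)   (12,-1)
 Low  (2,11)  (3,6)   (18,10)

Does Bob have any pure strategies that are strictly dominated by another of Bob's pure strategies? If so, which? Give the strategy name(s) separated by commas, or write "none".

s2, s3

Nothing dominates s1: s2 at High (18>17); s3 at High (18>6).
s1 strictly dominates s2 — High: 18>17, Mid: 3>2, Low: 11>6.
s3: dominated, since s1 does at least as well everywhere (High: 18>6, Mid: 3>-1, Low: 11>10).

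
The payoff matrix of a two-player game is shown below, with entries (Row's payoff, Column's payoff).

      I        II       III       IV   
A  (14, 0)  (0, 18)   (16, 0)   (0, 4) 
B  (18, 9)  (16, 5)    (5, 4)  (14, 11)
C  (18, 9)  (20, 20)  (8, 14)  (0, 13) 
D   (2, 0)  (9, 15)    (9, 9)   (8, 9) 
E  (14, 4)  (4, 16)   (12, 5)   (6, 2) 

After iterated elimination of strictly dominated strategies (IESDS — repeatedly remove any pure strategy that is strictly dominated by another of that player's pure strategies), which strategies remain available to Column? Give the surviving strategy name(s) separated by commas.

Column III is eliminated: II beats it against every remaining row (A: 18>0, B: 5>4, C: 20>14, D: 15>9, E: 16>5).
Row's strategy A is strictly dominated by B (I: 18>14, II: 16>0, IV: 14>0) and is removed.
Row D is eliminated: B beats it against every remaining column (I: 18>2, II: 16>9, IV: 14>8).
For Row, B strictly dominates E on the remaining columns (I: 18>14, II: 16>4, IV: 14>6); eliminate E.
For Column, IV strictly dominates I on the remaining rows (B: 11>9, C: 13>9); eliminate I.
Among the remaining strategies, none is strictly dominated by another pure strategy of the same player, so the elimination stops.
Surviving strategies — Row: {B, C}; Column: {II, IV}.

II, IV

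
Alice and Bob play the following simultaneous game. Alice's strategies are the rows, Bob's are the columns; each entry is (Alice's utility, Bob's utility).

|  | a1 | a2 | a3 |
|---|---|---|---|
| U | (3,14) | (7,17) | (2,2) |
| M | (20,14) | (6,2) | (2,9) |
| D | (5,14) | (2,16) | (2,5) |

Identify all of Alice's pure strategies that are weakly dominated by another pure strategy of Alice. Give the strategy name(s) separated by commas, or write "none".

D

Nothing dominates U: M at a2 (7>6); D at a2 (7>2).
Nothing dominates M: U at a1 (20>3); D at a1 (20>5).
D is weakly dominated by M (a1: 20>5, a2: 6>2, a3: 2=2).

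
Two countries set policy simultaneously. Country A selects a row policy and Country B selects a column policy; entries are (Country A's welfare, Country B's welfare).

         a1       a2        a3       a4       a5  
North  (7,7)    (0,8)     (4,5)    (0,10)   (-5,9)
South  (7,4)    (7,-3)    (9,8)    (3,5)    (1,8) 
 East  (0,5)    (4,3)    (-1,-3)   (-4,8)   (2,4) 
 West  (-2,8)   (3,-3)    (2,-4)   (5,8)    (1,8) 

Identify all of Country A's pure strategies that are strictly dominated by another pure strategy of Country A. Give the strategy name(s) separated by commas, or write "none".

none

Nothing dominates North: South at a1 (7=7); East at a1 (7>0); West at a1 (7>-2).
South is not dominated — it holds its own against North at a1 (7=7); East at a1 (7>0); West at a1 (7>-2).
East: no other strategy beats it everywhere (North at a2 (4>0); South at a5 (2>1); West at a1 (0>-2)).
West is not dominated — it holds its own against North at a2 (3>0); South at a4 (5>3); East at a3 (2>-1).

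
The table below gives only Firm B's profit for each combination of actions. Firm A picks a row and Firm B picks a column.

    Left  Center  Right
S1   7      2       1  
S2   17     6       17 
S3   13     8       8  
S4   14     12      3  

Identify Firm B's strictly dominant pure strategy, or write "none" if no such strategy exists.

none

Left fails to dominate Right at S2 (17=17).
Center fails to dominate Left at S1 (2<7).
Right fails to dominate Left at S1 (1<7).
No single strategy dominates all the others.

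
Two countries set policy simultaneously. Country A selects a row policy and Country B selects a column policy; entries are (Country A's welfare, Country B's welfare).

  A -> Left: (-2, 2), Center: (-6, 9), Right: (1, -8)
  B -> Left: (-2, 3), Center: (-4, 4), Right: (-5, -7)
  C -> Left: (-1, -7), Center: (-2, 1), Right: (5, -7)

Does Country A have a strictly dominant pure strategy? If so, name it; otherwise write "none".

C

C vs A: Left: -1>-2, Center: -2>-6, Right: 5>1.
C vs B: Left: -1>-2, Center: -2>-4, Right: 5>-5.
C strictly beats every other strategy against every opponent action, so it is strictly dominant.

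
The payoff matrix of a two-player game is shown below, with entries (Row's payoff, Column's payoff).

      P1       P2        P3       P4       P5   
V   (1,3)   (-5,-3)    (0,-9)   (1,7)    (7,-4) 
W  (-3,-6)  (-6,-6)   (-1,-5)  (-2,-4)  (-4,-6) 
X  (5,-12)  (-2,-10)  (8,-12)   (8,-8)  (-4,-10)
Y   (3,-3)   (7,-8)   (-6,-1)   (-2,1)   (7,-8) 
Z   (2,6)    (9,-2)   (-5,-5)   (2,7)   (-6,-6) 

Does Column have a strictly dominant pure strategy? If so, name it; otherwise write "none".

P4

P4 vs P1: V: 7>3, W: -4>-6, X: -8>-12, Y: 1>-3, Z: 7>6.
P4 vs P2: V: 7>-3, W: -4>-6, X: -8>-10, Y: 1>-8, Z: 7>-2.
P4 vs P3: V: 7>-9, W: -4>-5, X: -8>-12, Y: 1>-1, Z: 7>-5.
P4 vs P5: V: 7>-4, W: -4>-6, X: -8>-10, Y: 1>-8, Z: 7>-6.
P4 strictly beats every other strategy against every opponent action, so it is strictly dominant.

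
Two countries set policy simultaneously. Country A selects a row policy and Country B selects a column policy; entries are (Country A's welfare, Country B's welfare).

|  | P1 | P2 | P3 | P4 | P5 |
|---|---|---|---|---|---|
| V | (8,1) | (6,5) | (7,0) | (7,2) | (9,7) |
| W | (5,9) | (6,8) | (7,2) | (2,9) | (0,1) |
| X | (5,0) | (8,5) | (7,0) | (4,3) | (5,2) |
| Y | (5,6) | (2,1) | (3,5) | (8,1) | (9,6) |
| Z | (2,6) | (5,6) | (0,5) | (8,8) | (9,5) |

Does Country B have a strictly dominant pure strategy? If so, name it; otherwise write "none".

P1 fails to dominate P2 at V (1<5).
P2 fails to dominate P1 at W (8<9).
P3 fails to dominate P1 at V (0<1).
P4 fails to dominate P1 at W (9=9).
P5 fails to dominate P1 at W (1<9).
No single strategy dominates all the others.

none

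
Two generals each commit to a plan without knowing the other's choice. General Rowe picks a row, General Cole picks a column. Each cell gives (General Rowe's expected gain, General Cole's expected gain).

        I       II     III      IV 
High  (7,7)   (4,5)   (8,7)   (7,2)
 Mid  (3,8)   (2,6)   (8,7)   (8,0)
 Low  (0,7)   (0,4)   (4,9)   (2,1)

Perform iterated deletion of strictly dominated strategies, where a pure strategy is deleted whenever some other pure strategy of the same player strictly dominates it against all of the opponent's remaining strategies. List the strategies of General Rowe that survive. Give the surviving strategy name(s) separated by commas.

Row Low is eliminated: High beats it against every remaining column (I: 7>0, II: 4>0, III: 8>4, IV: 7>2).
Column II is eliminated: I beats it against every remaining row (High: 7>5, Mid: 8>6).
For General Cole, I strictly dominates IV on the remaining rows (High: 7>2, Mid: 8>0); eliminate IV.
Among the remaining strategies, none is strictly dominated by another pure strategy of the same player, so the elimination stops.
Surviving strategies — General Rowe: {High, Mid}; General Cole: {I, III}.

High, Mid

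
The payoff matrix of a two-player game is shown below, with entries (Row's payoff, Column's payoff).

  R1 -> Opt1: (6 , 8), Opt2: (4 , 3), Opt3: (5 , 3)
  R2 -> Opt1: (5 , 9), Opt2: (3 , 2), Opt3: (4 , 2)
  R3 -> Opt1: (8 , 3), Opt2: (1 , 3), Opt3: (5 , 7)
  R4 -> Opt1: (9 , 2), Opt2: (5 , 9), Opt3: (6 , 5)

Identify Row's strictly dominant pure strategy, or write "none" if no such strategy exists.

R4 vs R1: Opt1: 9>6, Opt2: 5>4, Opt3: 6>5.
R4 vs R2: Opt1: 9>5, Opt2: 5>3, Opt3: 6>4.
R4 vs R3: Opt1: 9>8, Opt2: 5>1, Opt3: 6>5.
R4 strictly beats every other strategy against every opponent action, so it is strictly dominant.

R4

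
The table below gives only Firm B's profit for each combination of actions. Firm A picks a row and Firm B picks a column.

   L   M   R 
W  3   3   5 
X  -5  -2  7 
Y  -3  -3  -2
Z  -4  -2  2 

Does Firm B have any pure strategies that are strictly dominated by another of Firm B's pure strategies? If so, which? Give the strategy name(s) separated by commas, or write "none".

L, M

L is strictly dominated by R (W: 5>3, X: 7>-5, Y: -2>-3, Z: 2>-4).
M is strictly dominated by R (W: 5>3, X: 7>-2, Y: -2>-3, Z: 2>-2).
R: no other strategy beats it everywhere (L at W (5>3); M at W (5>3)).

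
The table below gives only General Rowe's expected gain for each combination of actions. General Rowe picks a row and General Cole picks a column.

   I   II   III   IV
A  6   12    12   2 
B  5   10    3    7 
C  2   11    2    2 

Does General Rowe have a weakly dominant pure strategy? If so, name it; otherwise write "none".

none

A fails to dominate B at IV (2<7).
B fails to dominate A at I (5<6).
C fails to dominate A at I (2<6).
No single strategy dominates all the others.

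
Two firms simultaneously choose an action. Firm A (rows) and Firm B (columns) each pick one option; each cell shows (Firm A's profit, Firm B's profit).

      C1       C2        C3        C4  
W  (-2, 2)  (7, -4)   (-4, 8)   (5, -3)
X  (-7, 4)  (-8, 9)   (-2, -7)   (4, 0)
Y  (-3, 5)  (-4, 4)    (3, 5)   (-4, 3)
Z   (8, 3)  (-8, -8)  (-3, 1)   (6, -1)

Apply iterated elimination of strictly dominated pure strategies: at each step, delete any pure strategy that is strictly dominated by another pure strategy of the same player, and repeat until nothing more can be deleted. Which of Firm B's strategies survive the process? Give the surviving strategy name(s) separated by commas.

C1, C3

Firm B's strategy C4 is strictly dominated by C1 (W: 2>-3, X: 4>0, Y: 5>3, Z: 3>-1) and is removed.
Row X is eliminated: Y beats it against every remaining column (C1: -3>-7, C2: -4>-8, C3: 3>-2).
For Firm B, C1 strictly dominates C2 on the remaining rows (W: 2>-4, Y: 5>4, Z: 3>-8); eliminate C2.
Row W is eliminated: Z beats it against every remaining column (C1: 8>-2, C3: -3>-4).
Among the remaining strategies, none is strictly dominated by another pure strategy of the same player, so the elimination stops.
Surviving strategies — Firm A: {Y, Z}; Firm B: {C1, C3}.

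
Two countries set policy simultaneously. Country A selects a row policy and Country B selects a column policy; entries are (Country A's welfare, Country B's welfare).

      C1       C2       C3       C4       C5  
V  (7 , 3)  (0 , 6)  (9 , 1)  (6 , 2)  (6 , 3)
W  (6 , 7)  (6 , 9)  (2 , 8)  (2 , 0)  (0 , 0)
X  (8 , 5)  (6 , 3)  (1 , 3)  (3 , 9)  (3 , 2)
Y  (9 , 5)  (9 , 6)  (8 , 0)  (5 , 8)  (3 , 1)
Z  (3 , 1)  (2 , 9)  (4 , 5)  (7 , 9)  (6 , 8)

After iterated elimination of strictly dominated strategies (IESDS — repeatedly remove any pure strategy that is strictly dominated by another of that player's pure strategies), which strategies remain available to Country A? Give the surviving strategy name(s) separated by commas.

Y, Z

For Country A, Y strictly dominates W on the remaining columns (C1: 9>6, C2: 9>6, C3: 8>2, C4: 5>2, C5: 3>0); eliminate W.
Country B's strategy C3 is strictly dominated by C4 (V: 2>1, X: 9>3, Y: 8>0, Z: 9>5) and is removed.
For Country B, C2 strictly dominates C5 on the remaining rows (V: 6>3, X: 3>2, Y: 6>1, Z: 9>8); eliminate C5.
Country A's strategy X is strictly dominated by Y (C1: 9>8, C2: 9>6, C4: 5>3) and is removed.
Column C1 is eliminated: C2 beats it against every remaining row (V: 6>3, Y: 6>5, Z: 9>1).
Row V is eliminated: Z beats it against every remaining column (C2: 2>0, C4: 7>6).
Among the remaining strategies, none is strictly dominated by another pure strategy of the same player, so the elimination stops.
Surviving strategies — Country A: {Y, Z}; Country B: {C2, C4}.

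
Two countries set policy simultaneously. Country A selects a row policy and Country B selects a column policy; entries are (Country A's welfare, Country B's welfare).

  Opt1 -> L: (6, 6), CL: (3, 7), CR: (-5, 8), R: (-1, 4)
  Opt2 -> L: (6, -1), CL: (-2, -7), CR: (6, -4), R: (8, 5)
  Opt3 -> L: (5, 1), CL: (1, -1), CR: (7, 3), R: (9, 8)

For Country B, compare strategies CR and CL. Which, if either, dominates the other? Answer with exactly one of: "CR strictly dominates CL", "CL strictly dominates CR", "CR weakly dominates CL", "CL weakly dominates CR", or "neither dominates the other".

CR strictly dominates CL

Compare CR to CL across each choice by Country A: Opt1: 8>7, Opt2: -4>-7, Opt3: 3>-1.
CR gives a strictly higher payoff against each choice by Country A, so CR strictly dominates CL.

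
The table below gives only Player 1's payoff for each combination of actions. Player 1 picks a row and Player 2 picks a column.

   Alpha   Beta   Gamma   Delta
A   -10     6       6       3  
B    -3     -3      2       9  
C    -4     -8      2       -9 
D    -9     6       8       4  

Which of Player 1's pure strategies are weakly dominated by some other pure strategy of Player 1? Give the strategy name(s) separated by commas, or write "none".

A is weakly dominated by D (Alpha: -9>-10, Beta: 6=6, Gamma: 8>6, Delta: 4>3).
B: no other strategy beats it everywhere (A at Alpha (-3>-10); C at Alpha (-3>-4); D at Alpha (-3>-9)).
C is weakly dominated by B (Alpha: -3>-4, Beta: -3>-8, Gamma: 2=2, Delta: 9>-9).
Nothing dominates D: A at Alpha (-9>-10); B at Beta (6>-3); C at Beta (6>-8).

A, C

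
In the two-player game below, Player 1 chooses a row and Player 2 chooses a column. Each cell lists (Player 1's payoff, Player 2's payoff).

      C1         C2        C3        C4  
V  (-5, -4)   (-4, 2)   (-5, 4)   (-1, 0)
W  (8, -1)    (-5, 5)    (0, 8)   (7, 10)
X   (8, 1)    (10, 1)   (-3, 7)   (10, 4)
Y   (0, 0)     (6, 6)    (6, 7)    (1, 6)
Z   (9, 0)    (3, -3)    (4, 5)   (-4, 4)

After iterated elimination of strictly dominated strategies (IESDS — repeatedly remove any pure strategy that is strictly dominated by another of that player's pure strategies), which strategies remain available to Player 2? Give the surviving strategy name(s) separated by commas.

Player 1's strategy V is strictly dominated by X (C1: 8>-5, C2: 10>-4, C3: -3>-5, C4: 10>-1) and is removed.
For Player 2, C3 strictly dominates C1 on the remaining rows (W: 8>-1, X: 7>1, Y: 7>0, Z: 5>0); eliminate C1.
Row Z is eliminated: Y beats it against every remaining column (C2: 6>3, C3: 6>4, C4: 1>-4).
Player 2's strategy C2 is strictly dominated by C3 (W: 8>5, X: 7>1, Y: 7>6) and is removed.
Among the remaining strategies, none is strictly dominated by another pure strategy of the same player, so the elimination stops.
Surviving strategies — Player 1: {W, X, Y}; Player 2: {C3, C4}.

C3, C4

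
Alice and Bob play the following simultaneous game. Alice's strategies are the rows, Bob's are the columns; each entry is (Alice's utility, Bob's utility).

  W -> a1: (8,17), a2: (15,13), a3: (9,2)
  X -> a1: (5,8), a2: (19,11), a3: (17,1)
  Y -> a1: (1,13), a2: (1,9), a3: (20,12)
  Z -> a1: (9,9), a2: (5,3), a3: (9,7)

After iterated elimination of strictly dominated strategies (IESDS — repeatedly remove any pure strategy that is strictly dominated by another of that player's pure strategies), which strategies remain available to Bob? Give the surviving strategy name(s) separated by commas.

Column a3 is eliminated: a1 beats it against every remaining row (W: 17>2, X: 8>1, Y: 13>12, Z: 9>7).
Alice's strategy Y is strictly dominated by W (a1: 8>1, a2: 15>1) and is removed.
Among the remaining strategies, none is strictly dominated by another pure strategy of the same player, so the elimination stops.
Surviving strategies — Alice: {W, X, Z}; Bob: {a1, a2}.

a1, a2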